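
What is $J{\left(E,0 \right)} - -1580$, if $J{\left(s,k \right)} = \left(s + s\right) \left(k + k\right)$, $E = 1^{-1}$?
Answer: $1580$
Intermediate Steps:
$E = 1$
$J{\left(s,k \right)} = 4 k s$ ($J{\left(s,k \right)} = 2 s 2 k = 4 k s$)
$J{\left(E,0 \right)} - -1580 = 4 \cdot 0 \cdot 1 - -1580 = 0 + 1580 = 1580$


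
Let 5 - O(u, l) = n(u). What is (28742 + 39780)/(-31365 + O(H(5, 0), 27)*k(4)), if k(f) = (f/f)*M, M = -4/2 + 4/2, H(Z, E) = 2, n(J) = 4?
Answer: -68522/31365 ≈ -2.1847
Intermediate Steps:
O(u, l) = 1 (O(u, l) = 5 - 1*4 = 5 - 4 = 1)
M = 0 (M = -4*1/2 + 4*(1/2) = -2 + 2 = 0)
k(f) = 0 (k(f) = (f/f)*0 = 1*0 = 0)
(28742 + 39780)/(-31365 + O(H(5, 0), 27)*k(4)) = (28742 + 39780)/(-31365 + 1*0) = 68522/(-31365 + 0) = 68522/(-31365) = 68522*(-1/31365) = -68522/31365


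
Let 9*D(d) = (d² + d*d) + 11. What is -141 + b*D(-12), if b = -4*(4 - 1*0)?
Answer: -6053/9 ≈ -672.56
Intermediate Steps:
D(d) = 11/9 + 2*d²/9 (D(d) = ((d² + d*d) + 11)/9 = ((d² + d²) + 11)/9 = (2*d² + 11)/9 = (11 + 2*d²)/9 = 11/9 + 2*d²/9)
b = -16 (b = -4*(4 + 0) = -4*4 = -16)
-141 + b*D(-12) = -141 - 16*(11/9 + (2/9)*(-12)²) = -141 - 16*(11/9 + (2/9)*144) = -141 - 16*(11/9 + 32) = -141 - 16*299/9 = -141 - 4784/9 = -6053/9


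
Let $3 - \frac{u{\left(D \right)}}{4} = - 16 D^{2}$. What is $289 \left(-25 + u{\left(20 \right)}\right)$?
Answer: $7394643$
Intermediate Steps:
$u{\left(D \right)} = 12 + 64 D^{2}$ ($u{\left(D \right)} = 12 - 4 \left(- 16 D^{2}\right) = 12 + 64 D^{2}$)
$289 \left(-25 + u{\left(20 \right)}\right) = 289 \left(-25 + \left(12 + 64 \cdot 20^{2}\right)\right) = 289 \left(-25 + \left(12 + 64 \cdot 400\right)\right) = 289 \left(-25 + \left(12 + 25600\right)\right) = 289 \left(-25 + 25612\right) = 289 \cdot 25587 = 7394643$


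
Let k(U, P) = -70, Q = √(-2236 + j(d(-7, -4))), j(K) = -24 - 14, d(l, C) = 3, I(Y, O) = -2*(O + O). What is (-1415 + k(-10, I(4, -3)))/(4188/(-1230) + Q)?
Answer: 106244325/48026027 + 62407125*I*√2274/96052054 ≈ 2.2122 + 30.983*I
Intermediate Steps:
I(Y, O) = -4*O
j(K) = -38
Q = I*√2274 (Q = √(-2236 - 38) = √(-2274) = I*√2274 ≈ 47.686*I)
(-1415 + k(-10, I(4, -3)))/(4188/(-1230) + Q) = (-1415 - 70)/(4188/(-1230) + I*√2274) = -1485/(4188*(-1/1230) + I*√2274) = -1485/(-698/205 + I*√2274)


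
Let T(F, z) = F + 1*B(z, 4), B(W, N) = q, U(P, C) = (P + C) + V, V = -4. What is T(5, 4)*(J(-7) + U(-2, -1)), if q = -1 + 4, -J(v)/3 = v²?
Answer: -1232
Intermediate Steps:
U(P, C) = -4 + C + P (U(P, C) = (P + C) - 4 = (C + P) - 4 = -4 + C + P)
J(v) = -3*v²
q = 3
B(W, N) = 3
T(F, z) = 3 + F (T(F, z) = F + 1*3 = F + 3 = 3 + F)
T(5, 4)*(J(-7) + U(-2, -1)) = (3 + 5)*(-3*(-7)² + (-4 - 1 - 2)) = 8*(-3*49 - 7) = 8*(-147 - 7) = 8*(-154) = -1232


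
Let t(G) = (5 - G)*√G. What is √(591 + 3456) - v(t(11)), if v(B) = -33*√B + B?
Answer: √4047 + 6*√11 + 33*I*√6*11^(¼) ≈ 83.516 + 147.21*I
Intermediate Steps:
t(G) = √G*(5 - G)
v(B) = B - 33*√B
√(591 + 3456) - v(t(11)) = √(591 + 3456) - (√11*(5 - 1*11) - 33*11^(¼)*√(5 - 1*11)) = √4047 - (√11*(5 - 11) - 33*11^(¼)*√(5 - 11)) = √4047 - (√11*(-6) - 33*I*√6*11^(¼)) = √4047 - (-6*√11 - 33*I*√6*11^(¼)) = √4047 + (6*√11 + 33*I*√6*11^(¼)) = √4047 + 6*√11 + 33*I*√6*11^(¼)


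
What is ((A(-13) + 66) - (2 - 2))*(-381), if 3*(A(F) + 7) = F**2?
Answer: -43942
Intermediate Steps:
A(F) = -7 + F**2/3
((A(-13) + 66) - (2 - 2))*(-381) = (((-7 + (1/3)*(-13)**2) + 66) - (2 - 2))*(-381) = (((-7 + (1/3)*169) + 66) - 1*0)*(-381) = (((-7 + 169/3) + 66) + 0)*(-381) = ((148/3 + 66) + 0)*(-381) = (346/3 + 0)*(-381) = (346/3)*(-381) = -43942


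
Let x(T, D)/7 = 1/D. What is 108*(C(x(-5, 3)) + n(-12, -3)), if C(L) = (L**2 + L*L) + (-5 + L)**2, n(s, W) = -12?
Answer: 648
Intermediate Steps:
x(T, D) = 7/D
C(L) = (-5 + L)**2 + 2*L**2 (C(L) = (L**2 + L**2) + (-5 + L)**2 = 2*L**2 + (-5 + L)**2 = (-5 + L)**2 + 2*L**2)
108*(C(x(-5, 3)) + n(-12, -3)) = 108*(((-5 + 7/3)**2 + 2*(7/3)**2) - 12) = 108*(((-8/3)**2 + 2*(49/9)) - 12) = 108*((64/9 + 98/9) - 12) = 108*(18 - 12) = 108*6 = 648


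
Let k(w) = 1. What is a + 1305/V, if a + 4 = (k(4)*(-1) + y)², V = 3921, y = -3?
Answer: 16119/1307 ≈ 12.333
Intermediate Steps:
a = 12 (a = -4 + (1*(-1) - 3)² = -4 + (-1 - 3)² = -4 + (-4)² = -4 + 16 = 12)
a + 1305/V = 12 + 1305/3921 = 12 + 1305*(1/3921) = 12 + 435/1307 = 16119/1307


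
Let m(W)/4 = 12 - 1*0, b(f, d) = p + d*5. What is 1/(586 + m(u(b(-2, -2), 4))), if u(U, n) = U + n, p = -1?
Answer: 1/634 ≈ 0.0015773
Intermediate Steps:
b(f, d) = -1 + 5*d (b(f, d) = -1 + d*5 = -1 + 5*d)
m(W) = 48 (m(W) = 4*(12 - 1*0) = 4*(12 + 0) = 4*12 = 48)
1/(586 + m(u(b(-2, -2), 4))) = 1/(586 + 48) = 1/634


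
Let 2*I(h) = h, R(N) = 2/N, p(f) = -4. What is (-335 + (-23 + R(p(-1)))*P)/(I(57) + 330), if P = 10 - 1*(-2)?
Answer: -1234/717 ≈ -1.7211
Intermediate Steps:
I(h) = h/2
P = 12 (P = 10 + 2 = 12)
(-335 + (-23 + R(p(-1)))*P)/(I(57) + 330) = (-335 + (-23 + 2/(-4))*12)/((1/2)*57 + 330) = (-335 + (-23 + 2*(-1/4))*12)/(57/2 + 330) = (-335 + (-23 - 1/2)*12)/(717/2) = (-335 - 47/2*12)*(2/717) = (-335 - 282)*(2/717) = -617*2/717 = -1234/717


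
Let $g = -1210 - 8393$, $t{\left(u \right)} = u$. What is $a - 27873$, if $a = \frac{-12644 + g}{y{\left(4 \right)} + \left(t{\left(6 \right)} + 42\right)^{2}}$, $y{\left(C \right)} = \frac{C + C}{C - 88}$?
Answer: $- \frac{1349018673}{48382} \approx -27883.0$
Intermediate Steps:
$g = -9603$
$y{\left(C \right)} = \frac{2 C}{-88 + C}$
$a = - \frac{467187}{48382}$ ($a = \frac{-12644 - 9603}{2 \cdot 4 \frac{1}{-88 + 4} + \left(6 + 42\right)^{2}} = - \frac{22247}{2 \cdot 4 \frac{1}{-84} + 48^{2}} = - \frac{22247}{2 \cdot 4 \left(- \frac{1}{84}\right) + 2304} = - \frac{22247}{- \frac{2}{21} + 2304} = - \frac{22247}{\frac{48382}{21}} = \left(-22247\right) \frac{21}{48382} = - \frac{467187}{48382} \approx -9.6562$)
$a - 27873 = - \frac{467187}{48382} - 27873 = - \frac{1349018673}{48382}$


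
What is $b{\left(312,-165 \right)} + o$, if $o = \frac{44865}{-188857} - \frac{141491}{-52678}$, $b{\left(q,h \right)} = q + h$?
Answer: $\frac{1486803697079}{9948609046} \approx 149.45$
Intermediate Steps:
$b{\left(q,h \right)} = h + q$
$o = \frac{24358167317}{9948609046}$ ($o = 44865 \left(- \frac{1}{188857}\right) - - \frac{141491}{52678} = - \frac{44865}{188857} + \frac{141491}{52678} = \frac{24358167317}{9948609046} \approx 2.4484$)
$b{\left(312,-165 \right)} + o = \left(-165 + 312\right) + \frac{24358167317}{9948609046} = 147 + \frac{24358167317}{9948609046} = \frac{1486803697079}{9948609046}$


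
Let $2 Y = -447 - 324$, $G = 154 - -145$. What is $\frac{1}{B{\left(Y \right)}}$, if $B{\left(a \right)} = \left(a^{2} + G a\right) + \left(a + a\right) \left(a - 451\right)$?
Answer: $\frac{4}{2713149} \approx 1.4743 \cdot 10^{-6}$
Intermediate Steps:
$G = 299$ ($G = 154 + 145 = 299$)
$Y = - \frac{771}{2}$ ($Y = \frac{-447 - 324}{2} = \frac{1}{2} \left(-771\right) = - \frac{771}{2} \approx -385.5$)
$B{\left(a \right)} = a^{2} + 299 a + 2 a \left(-451 + a\right)$ ($B{\left(a \right)} = \left(a^{2} + 299 a\right) + \left(a + a\right) \left(a - 451\right) = \left(a^{2} + 299 a\right) + 2 a \left(-451 + a\right) = a^{2} + 299 a + 2 a \left(-451 + a\right)$)
$\frac{1}{B{\left(Y \right)}} = \frac{1}{3 \left(- \frac{771}{2}\right) \left(-201 - \frac{771}{2}\right)} = \frac{1}{3 \left(- \frac{771}{2}\right) \left(- \frac{1173}{2}\right)} = \frac{1}{\frac{2713149}{4}} = \frac{4}{2713149}$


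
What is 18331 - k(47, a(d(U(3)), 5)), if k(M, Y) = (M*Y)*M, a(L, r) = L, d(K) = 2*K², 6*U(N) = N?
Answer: 34453/2 ≈ 17227.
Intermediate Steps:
U(N) = N/6
k(M, Y) = Y*M²
18331 - k(47, a(d(U(3)), 5)) = 18331 - 2*((⅙)*3)²*47² = 18331 - 2*(½)²*2209 = 18331 - 2*(¼)*2209 = 18331 - 2209/2 = 34453/2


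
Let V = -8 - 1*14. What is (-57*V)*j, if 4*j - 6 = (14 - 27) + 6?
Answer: -627/2 ≈ -313.50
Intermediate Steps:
V = -22 (V = -8 - 14 = -22)
j = -¼ (j = 3/2 + ((14 - 27) + 6)/4 = 3/2 + (-13 + 6)/4 = 3/2 + (¼)*(-7) = 3/2 - 7/4 = -¼ ≈ -0.25000)
(-57*V)*j = -57*(-22)*(-¼) = 1254*(-¼) = -627/2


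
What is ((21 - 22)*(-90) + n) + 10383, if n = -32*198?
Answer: 4137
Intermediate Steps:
n = -6336
((21 - 22)*(-90) + n) + 10383 = ((21 - 22)*(-90) - 6336) + 10383 = (-1*(-90) - 6336) + 10383 = (90 - 6336) + 10383 = -6246 + 10383 = 4137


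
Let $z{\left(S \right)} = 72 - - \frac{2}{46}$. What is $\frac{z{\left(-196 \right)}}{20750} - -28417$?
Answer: $\frac{13562014907}{477250} \approx 28417.0$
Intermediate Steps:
$z{\left(S \right)} = \frac{1657}{23}$ ($z{\left(S \right)} = 72 - \left(-2\right) \frac{1}{46} = 72 - - \frac{1}{23} = 72 + \frac{1}{23} = \frac{1657}{23}$)
$\frac{z{\left(-196 \right)}}{20750} - -28417 = \frac{1657}{23 \cdot 20750} - -28417 = \frac{1657}{23} \cdot \frac{1}{20750} + 28417 = \frac{1657}{477250} + 28417 = \frac{13562014907}{477250}$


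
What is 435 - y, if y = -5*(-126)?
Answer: -195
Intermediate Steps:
y = 630
435 - y = 435 - 1*630 = 435 - 630 = -195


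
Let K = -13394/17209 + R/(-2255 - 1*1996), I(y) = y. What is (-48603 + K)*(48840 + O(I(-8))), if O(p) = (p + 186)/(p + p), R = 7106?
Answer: -1388987740315008575/585243672 ≈ -2.3733e+9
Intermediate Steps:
K = -179225048/73155459 (K = -13394/17209 + 7106/(-2255 - 1*1996) = -13394*1/17209 + 7106/(-2255 - 1996) = -13394/17209 + 7106/(-4251) = -13394/17209 + 7106*(-1/4251) = -13394/17209 - 7106/4251 = -179225048/73155459 ≈ -2.4499)
O(p) = (186 + p)/(2*p) (O(p) = (186 + p)/((2*p)) = (186 + p)*(1/(2*p)) = (186 + p)/(2*p))
(-48603 + K)*(48840 + O(I(-8))) = (-48603 - 179225048/73155459)*(48840 + (1/2)*(186 - 8)/(-8)) = -3555753998825*(48840 + (1/2)*(-1/8)*178)/73155459 = -3555753998825*(48840 - 89/8)/73155459 = -3555753998825/73155459*390631/8 = -1388987740315008575/585243672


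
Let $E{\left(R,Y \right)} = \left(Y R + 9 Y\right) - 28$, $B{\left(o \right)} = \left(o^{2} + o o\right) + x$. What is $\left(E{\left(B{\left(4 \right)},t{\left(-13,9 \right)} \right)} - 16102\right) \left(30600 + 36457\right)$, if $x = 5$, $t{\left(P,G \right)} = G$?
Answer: $-1053867812$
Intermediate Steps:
$B{\left(o \right)} = 5 + 2 o^{2}$ ($B{\left(o \right)} = \left(o^{2} + o o\right) + 5 = \left(o^{2} + o^{2}\right) + 5 = 2 o^{2} + 5 = 5 + 2 o^{2}$)
$E{\left(R,Y \right)} = -28 + 9 Y + R Y$ ($E{\left(R,Y \right)} = \left(R Y + 9 Y\right) - 28 = \left(9 Y + R Y\right) - 28 = -28 + 9 Y + R Y$)
$\left(E{\left(B{\left(4 \right)},t{\left(-13,9 \right)} \right)} - 16102\right) \left(30600 + 36457\right) = \left(\left(-28 + 9 \cdot 9 + \left(5 + 2 \cdot 4^{2}\right) 9\right) - 16102\right) \left(30600 + 36457\right) = \left(\left(-28 + 81 + \left(5 + 2 \cdot 16\right) 9\right) - 16102\right) 67057 = \left(\left(-28 + 81 + \left(5 + 32\right) 9\right) - 16102\right) 67057 = \left(\left(-28 + 81 + 37 \cdot 9\right) - 16102\right) 67057 = \left(\left(-28 + 81 + 333\right) - 16102\right) 67057 = \left(386 - 16102\right) 67057 = \left(-15716\right) 67057 = -1053867812$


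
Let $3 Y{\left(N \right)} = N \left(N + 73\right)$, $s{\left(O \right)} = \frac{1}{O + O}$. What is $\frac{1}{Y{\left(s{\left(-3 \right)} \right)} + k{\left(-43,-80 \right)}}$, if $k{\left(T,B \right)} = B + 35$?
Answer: $- \frac{108}{5297} \approx -0.020389$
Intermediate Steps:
$k{\left(T,B \right)} = 35 + B$
$s{\left(O \right)} = \frac{1}{2 O}$
$Y{\left(N \right)} = \frac{N \left(73 + N\right)}{3}$ ($Y{\left(N \right)} = \frac{N \left(N + 73\right)}{3} = \frac{N \left(73 + N\right)}{3}$)
$\frac{1}{Y{\left(s{\left(-3 \right)} \right)} + k{\left(-43,-80 \right)}} = \frac{1}{\frac{\frac{1}{2 \left(-3\right)} \left(73 + \frac{1}{2 \left(-3\right)}\right)}{3} + \left(35 - 80\right)} = \frac{1}{\frac{\frac{1}{2} \left(- \frac{1}{3}\right) \left(73 + \frac{1}{2} \left(- \frac{1}{3}\right)\right)}{3} - 45} = \frac{1}{\frac{1}{3} \left(- \frac{1}{6}\right) \left(73 - \frac{1}{6}\right) - 45} = \frac{1}{\frac{1}{3} \left(- \frac{1}{6}\right) \frac{437}{6} - 45} = \frac{1}{- \frac{437}{108} - 45} = \frac{1}{- \frac{5297}{108}} = - \frac{108}{5297}$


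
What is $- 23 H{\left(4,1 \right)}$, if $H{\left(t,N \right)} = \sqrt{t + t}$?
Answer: $- 46 \sqrt{2} \approx -65.054$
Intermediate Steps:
$H{\left(t,N \right)} = \sqrt{2} \sqrt{t}$ ($H{\left(t,N \right)} = \sqrt{2 t} = \sqrt{2} \sqrt{t}$)
$- 23 H{\left(4,1 \right)} = - 23 \sqrt{2} \sqrt{4} = - 23 \sqrt{2} \cdot 2 = - 23 \cdot 2 \sqrt{2} = - 46 \sqrt{2}$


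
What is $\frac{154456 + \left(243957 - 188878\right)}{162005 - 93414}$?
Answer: $\frac{209535}{68591} \approx 3.0548$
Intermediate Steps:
$\frac{154456 + \left(243957 - 188878\right)}{162005 - 93414} = \frac{154456 + \left(243957 - 188878\right)}{68591} = \left(154456 + 55079\right) \frac{1}{68591} = 209535 \cdot \frac{1}{68591} = \frac{209535}{68591}$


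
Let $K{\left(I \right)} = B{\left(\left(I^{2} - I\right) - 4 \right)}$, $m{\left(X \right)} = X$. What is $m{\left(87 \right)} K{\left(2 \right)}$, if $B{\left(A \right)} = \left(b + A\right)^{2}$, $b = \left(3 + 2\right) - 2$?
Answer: $87$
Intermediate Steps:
$b = 3$ ($b = 5 - 2 = 3$)
$B{\left(A \right)} = \left(3 + A\right)^{2}$
$K{\left(I \right)} = \left(-1 + I^{2} - I\right)^{2}$ ($K{\left(I \right)} = \left(3 - \left(4 + I - I^{2}\right)\right)^{2} = \left(-1 + I^{2} - I\right)^{2}$)
$m{\left(87 \right)} K{\left(2 \right)} = 87 \left(1 + 2 - 2^{2}\right)^{2} = 87 \left(1 + 2 - 4\right)^{2} = 87 \left(-1\right)^{2} = 87 \cdot 1 = 87$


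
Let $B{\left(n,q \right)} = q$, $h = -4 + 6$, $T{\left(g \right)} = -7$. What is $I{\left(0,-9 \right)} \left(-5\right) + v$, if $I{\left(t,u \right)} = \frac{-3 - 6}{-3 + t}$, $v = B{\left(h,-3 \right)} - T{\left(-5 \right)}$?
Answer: $-11$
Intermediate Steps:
$h = 2$
$v = 4$ ($v = -3 - -7 = -3 + 7 = 4$)
$I{\left(t,u \right)} = - \frac{9}{-3 + t}$
$I{\left(0,-9 \right)} \left(-5\right) + v = - \frac{9}{-3 + 0} \left(-5\right) + 4 = - \frac{9}{-3} \left(-5\right) + 4 = \left(-9\right) \left(- \frac{1}{3}\right) \left(-5\right) + 4 = 3 \left(-5\right) + 4 = -15 + 4 = -11$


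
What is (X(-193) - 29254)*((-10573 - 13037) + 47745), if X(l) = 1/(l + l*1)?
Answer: -272533506075/386 ≈ -7.0604e+8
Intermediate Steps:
X(l) = 1/(2*l) (X(l) = 1/(l + l) = 1/(2*l))
(X(-193) - 29254)*((-10573 - 13037) + 47745) = ((1/2)/(-193) - 29254)*((-10573 - 13037) + 47745) = ((1/2)*(-1/193) - 29254)*(-23610 + 47745) = (-1/386 - 29254)*24135 = -11292045/386*24135 = -272533506075/386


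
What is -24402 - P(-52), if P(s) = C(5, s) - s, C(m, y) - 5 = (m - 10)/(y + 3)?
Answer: -1198496/49 ≈ -24459.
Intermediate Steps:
C(m, y) = 5 + (-10 + m)/(3 + y) (C(m, y) = 5 + (m - 10)/(y + 3) = 5 + (-10 + m)/(3 + y))
P(s) = -s + (10 + 5*s)/(3 + s) (P(s) = (5 + 5 + 5*s)/(3 + s) - s = (10 + 5*s)/(3 + s) - s = -s + (10 + 5*s)/(3 + s))
-24402 - P(-52) = -24402 - (10 - 1*(-52)**2 + 2*(-52))/(3 - 52) = -24402 - (10 - 1*2704 - 104)/(-49) = -24402 - (-1)*(10 - 2704 - 104)/49 = -24402 - (-1)*(-2798)/49 = -24402 - 1*2798/49 = -24402 - 2798/49 = -1198496/49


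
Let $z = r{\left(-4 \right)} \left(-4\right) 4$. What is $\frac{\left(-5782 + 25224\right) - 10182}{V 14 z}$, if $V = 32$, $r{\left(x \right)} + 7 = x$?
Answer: $\frac{2315}{19712} \approx 0.11744$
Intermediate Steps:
$r{\left(x \right)} = -7 + x$
$z = 176$ ($z = \left(-7 - 4\right) \left(-4\right) 4 = \left(-11\right) \left(-4\right) 4 = 44 \cdot 4 = 176$)
$\frac{\left(-5782 + 25224\right) - 10182}{V 14 z} = \frac{\left(-5782 + 25224\right) - 10182}{32 \cdot 14 \cdot 176} = \frac{19442 - 10182}{448 \cdot 176} = \frac{9260}{78848} = 9260 \cdot \frac{1}{78848} = \frac{2315}{19712}$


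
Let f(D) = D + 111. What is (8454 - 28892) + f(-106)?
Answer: -20433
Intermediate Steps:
f(D) = 111 + D
(8454 - 28892) + f(-106) = (8454 - 28892) + (111 - 106) = -20438 + 5 = -20433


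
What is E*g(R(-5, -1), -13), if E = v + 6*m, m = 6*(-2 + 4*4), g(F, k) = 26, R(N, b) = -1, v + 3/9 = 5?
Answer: 39676/3 ≈ 13225.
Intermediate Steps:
v = 14/3 (v = -1/3 + 5 = 14/3 ≈ 4.6667)
m = 84 (m = 6*(-2 + 16) = 6*14 = 84)
E = 1526/3 (E = 14/3 + 6*84 = 14/3 + 504 = 1526/3 ≈ 508.67)
E*g(R(-5, -1), -13) = (1526/3)*26 = 39676/3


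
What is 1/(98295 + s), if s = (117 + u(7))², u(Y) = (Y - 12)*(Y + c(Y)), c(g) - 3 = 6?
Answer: 1/99664 ≈ 1.0034e-5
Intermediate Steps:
c(g) = 9 (c(g) = 3 + 6 = 9)
u(Y) = (-12 + Y)*(9 + Y) (u(Y) = (Y - 12)*(Y + 9) = (-12 + Y)*(9 + Y))
s = 1369 (s = (117 + (-108 + 7² - 3*7))² = (117 + (-108 + 49 - 21))² = (117 - 80)² = 37² = 1369)
1/(98295 + s) = 1/(98295 + 1369) = 1/99664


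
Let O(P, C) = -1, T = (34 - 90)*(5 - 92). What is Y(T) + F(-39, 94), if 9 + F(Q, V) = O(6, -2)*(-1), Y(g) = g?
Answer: 4864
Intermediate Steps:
T = 4872 (T = -56*(-87) = 4872)
F(Q, V) = -8 (F(Q, V) = -9 - 1*(-1) = -9 + 1 = -8)
Y(T) + F(-39, 94) = 4872 - 8 = 4864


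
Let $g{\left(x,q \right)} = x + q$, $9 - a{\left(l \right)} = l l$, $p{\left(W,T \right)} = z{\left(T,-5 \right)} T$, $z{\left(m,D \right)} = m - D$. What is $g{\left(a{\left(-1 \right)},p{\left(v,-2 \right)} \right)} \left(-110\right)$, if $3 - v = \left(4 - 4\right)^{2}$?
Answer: $-220$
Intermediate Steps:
$v = 3$ ($v = 3 - \left(4 - 4\right)^{2} = 3 - 0^{2} = 3 - 0 = 3 + 0 = 3$)
$p{\left(W,T \right)} = T \left(5 + T\right)$ ($p{\left(W,T \right)} = \left(T - -5\right) T = \left(T + 5\right) T = \left(5 + T\right) T = T \left(5 + T\right)$)
$a{\left(l \right)} = 9 - l^{2}$ ($a{\left(l \right)} = 9 - l l = 9 - l^{2}$)
$g{\left(x,q \right)} = q + x$
$g{\left(a{\left(-1 \right)},p{\left(v,-2 \right)} \right)} \left(-110\right) = \left(- 2 \left(5 - 2\right) + \left(9 - \left(-1\right)^{2}\right)\right) \left(-110\right) = \left(\left(-2\right) 3 + \left(9 - 1\right)\right) \left(-110\right) = \left(-6 + \left(9 - 1\right)\right) \left(-110\right) = \left(-6 + 8\right) \left(-110\right) = 2 \left(-110\right) = -220$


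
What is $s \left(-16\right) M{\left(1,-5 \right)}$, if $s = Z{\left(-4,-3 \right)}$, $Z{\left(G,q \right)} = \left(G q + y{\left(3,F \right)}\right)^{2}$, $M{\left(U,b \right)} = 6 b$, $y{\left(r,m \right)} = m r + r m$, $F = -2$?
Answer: $0$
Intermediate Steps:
$y{\left(r,m \right)} = 2 m r$ ($y{\left(r,m \right)} = m r + m r = 2 m r$)
$Z{\left(G,q \right)} = \left(-12 + G q\right)^{2}$ ($Z{\left(G,q \right)} = \left(G q + 2 \left(-2\right) 3\right)^{2} = \left(G q - 12\right)^{2} = \left(-12 + G q\right)^{2}$)
$s = 0$ ($s = \left(-12 - -12\right)^{2} = \left(-12 + 12\right)^{2} = 0^{2} = 0$)
$s \left(-16\right) M{\left(1,-5 \right)} = 0 \left(-16\right) 6 \left(-5\right) = 0 \left(-30\right) = 0$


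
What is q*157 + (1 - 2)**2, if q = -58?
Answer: -9105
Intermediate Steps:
q*157 + (1 - 2)**2 = -58*157 + (1 - 2)**2 = -9106 + (-1)**2 = -9106 + 1 = -9105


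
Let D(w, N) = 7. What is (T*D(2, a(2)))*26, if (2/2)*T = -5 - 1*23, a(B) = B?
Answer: -5096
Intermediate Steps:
T = -28 (T = -5 - 1*23 = -5 - 23 = -28)
(T*D(2, a(2)))*26 = -28*7*26 = -196*26 = -5096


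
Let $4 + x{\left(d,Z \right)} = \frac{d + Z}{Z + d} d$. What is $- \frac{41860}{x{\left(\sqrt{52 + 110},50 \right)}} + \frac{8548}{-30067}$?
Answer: $- \frac{2517833244}{2194891} - \frac{188370 \sqrt{2}}{73} \approx -4796.4$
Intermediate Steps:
$x{\left(d,Z \right)} = -4 + d$ ($x{\left(d,Z \right)} = -4 + \frac{d + Z}{Z + d} d = -4 + \frac{Z + d}{Z + d} d = -4 + 1 d = -4 + d$)
$- \frac{41860}{x{\left(\sqrt{52 + 110},50 \right)}} + \frac{8548}{-30067} = - \frac{41860}{-4 + \sqrt{52 + 110}} + \frac{8548}{-30067} = - \frac{41860}{-4 + \sqrt{162}} + 8548 \left(- \frac{1}{30067}\right) = - \frac{41860}{-4 + 9 \sqrt{2}} - \frac{8548}{30067} = - \frac{8548}{30067} - \frac{41860}{-4 + 9 \sqrt{2}}$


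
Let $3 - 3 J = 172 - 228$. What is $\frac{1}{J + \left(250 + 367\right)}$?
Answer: $\frac{3}{1910} \approx 0.0015707$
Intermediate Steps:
$J = \frac{59}{3}$ ($J = 1 - \frac{172 - 228}{3} = 1 - - \frac{56}{3} = 1 + \frac{56}{3} = \frac{59}{3} \approx 19.667$)
$\frac{1}{J + \left(250 + 367\right)} = \frac{1}{\frac{59}{3} + \left(250 + 367\right)} = \frac{1}{\frac{59}{3} + 617} = \frac{1}{\frac{1910}{3}} = \frac{3}{1910}$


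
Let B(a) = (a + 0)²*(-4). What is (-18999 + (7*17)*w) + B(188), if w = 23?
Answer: -157638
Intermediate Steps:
B(a) = -4*a² (B(a) = a²*(-4) = -4*a²)
(-18999 + (7*17)*w) + B(188) = (-18999 + (7*17)*23) - 4*188² = (-18999 + 119*23) - 4*35344 = (-18999 + 2737) - 141376 = -16262 - 141376 = -157638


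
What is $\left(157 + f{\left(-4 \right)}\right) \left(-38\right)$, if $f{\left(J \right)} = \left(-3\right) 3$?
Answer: $-5624$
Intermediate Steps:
$f{\left(J \right)} = -9$
$\left(157 + f{\left(-4 \right)}\right) \left(-38\right) = \left(157 - 9\right) \left(-38\right) = 148 \left(-38\right) = -5624$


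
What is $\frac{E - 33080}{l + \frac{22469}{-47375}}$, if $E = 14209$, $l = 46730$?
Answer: $- \frac{894013625}{2213811281} \approx -0.40383$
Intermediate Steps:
$\frac{E - 33080}{l + \frac{22469}{-47375}} = \frac{14209 - 33080}{46730 + \frac{22469}{-47375}} = - \frac{18871}{46730 + 22469 \left(- \frac{1}{47375}\right)} = - \frac{18871}{46730 - \frac{22469}{47375}} = - \frac{18871}{\frac{2213811281}{47375}} = \left(-18871\right) \frac{47375}{2213811281} = - \frac{894013625}{2213811281}$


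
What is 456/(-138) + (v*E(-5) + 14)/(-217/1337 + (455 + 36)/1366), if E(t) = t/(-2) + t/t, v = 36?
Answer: 167241652/236601 ≈ 706.85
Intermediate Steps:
E(t) = 1 - t/2 (E(t) = t*(-½) + 1 = -t/2 + 1 = 1 - t/2)
456/(-138) + (v*E(-5) + 14)/(-217/1337 + (455 + 36)/1366) = 456/(-138) + (36*(1 - ½*(-5)) + 14)/(-217/1337 + (455 + 36)/1366) = 456*(-1/138) + (36*(1 + 5/2) + 14)/(-217*1/1337 + 491*(1/1366)) = -76/23 + (36*(7/2) + 14)/(-31/191 + 491/1366) = -76/23 + (126 + 14)/(51435/260906) = -76/23 + 140*(260906/51435) = -76/23 + 7305368/10287 = 167241652/236601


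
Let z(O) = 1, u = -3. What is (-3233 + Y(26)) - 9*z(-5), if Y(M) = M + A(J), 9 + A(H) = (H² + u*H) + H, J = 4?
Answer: -3217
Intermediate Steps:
A(H) = -9 + H² - 2*H (A(H) = -9 + ((H² - 3*H) + H) = -9 + (H² - 2*H) = -9 + H² - 2*H)
Y(M) = -1 + M (Y(M) = M + (-9 + 4² - 2*4) = M + (-9 + 16 - 8) = M - 1 = -1 + M)
(-3233 + Y(26)) - 9*z(-5) = (-3233 + (-1 + 26)) - 9*1 = (-3233 + 25) - 9 = -3208 - 9 = -3217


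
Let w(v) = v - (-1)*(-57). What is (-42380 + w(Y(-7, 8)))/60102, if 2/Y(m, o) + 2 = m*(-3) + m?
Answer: -254621/360612 ≈ -0.70608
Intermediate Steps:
Y(m, o) = 2/(-2 - 2*m) (Y(m, o) = 2/(-2 + (m*(-3) + m)) = 2/(-2 + (-3*m + m)) = 2/(-2 - 2*m))
w(v) = -57 + v (w(v) = v - 1*57 = v - 57 = -57 + v)
(-42380 + w(Y(-7, 8)))/60102 = (-42380 + (-57 - 1/(1 - 7)))/60102 = (-42380 + (-57 - 1/(-6)))*(1/60102) = (-42380 + (-57 - 1*(-1/6)))*(1/60102) = (-42380 + (-57 + 1/6))*(1/60102) = (-42380 - 341/6)*(1/60102) = -254621/6*1/60102 = -254621/360612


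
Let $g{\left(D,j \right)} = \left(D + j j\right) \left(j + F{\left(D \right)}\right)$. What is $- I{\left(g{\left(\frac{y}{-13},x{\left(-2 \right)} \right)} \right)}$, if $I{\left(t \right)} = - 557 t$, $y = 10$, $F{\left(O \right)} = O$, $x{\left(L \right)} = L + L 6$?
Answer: $- \frac{271423872}{169} \approx -1.6061 \cdot 10^{6}$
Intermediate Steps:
$x{\left(L \right)} = 7 L$ ($x{\left(L \right)} = L + 6 L = 7 L$)
$g{\left(D,j \right)} = \left(D + j\right) \left(D + j^{2}\right)$ ($g{\left(D,j \right)} = \left(D + j j\right) \left(j + D\right) = \left(D + j^{2}\right) \left(D + j\right) = \left(D + j\right) \left(D + j^{2}\right)$)
$- I{\left(g{\left(\frac{y}{-13},x{\left(-2 \right)} \right)} \right)} = - \left(-557\right) \left(\left(\frac{10}{-13}\right)^{2} + \left(7 \left(-2\right)\right)^{3} + \frac{10}{-13} \cdot 7 \left(-2\right) + \frac{10}{-13} \left(7 \left(-2\right)\right)^{2}\right) = - \left(-557\right) \left(\left(10 \left(- \frac{1}{13}\right)\right)^{2} + \left(-14\right)^{3} + 10 \left(- \frac{1}{13}\right) \left(-14\right) + 10 \left(- \frac{1}{13}\right) \left(-14\right)^{2}\right) = - \left(-557\right) \left(\left(- \frac{10}{13}\right)^{2} - 2744 - - \frac{140}{13} - \frac{1960}{13}\right) = - \left(-557\right) \left(\frac{100}{169} - 2744 + \frac{140}{13} - \frac{1960}{13}\right) = - \frac{\left(-557\right) \left(-487296\right)}{169} = \left(-1\right) \frac{271423872}{169} = - \frac{271423872}{169}$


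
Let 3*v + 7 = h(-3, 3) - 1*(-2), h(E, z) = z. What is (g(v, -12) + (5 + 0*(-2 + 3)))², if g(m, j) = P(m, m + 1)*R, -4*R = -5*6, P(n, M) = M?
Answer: 225/4 ≈ 56.250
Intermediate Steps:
v = -⅔ (v = -7/3 + (3 - 1*(-2))/3 = -7/3 + (3 + 2)/3 = -7/3 + (⅓)*5 = -7/3 + 5/3 = -⅔ ≈ -0.66667)
R = 15/2 (R = -(-5)*6/4 = -¼*(-30) = 15/2 ≈ 7.5000)
g(m, j) = 15/2 + 15*m/2 (g(m, j) = (m + 1)*(15/2) = (1 + m)*(15/2) = 15/2 + 15*m/2)
(g(v, -12) + (5 + 0*(-2 + 3)))² = ((15/2 + (15/2)*(-⅔)) + (5 + 0*(-2 + 3)))² = ((15/2 - 5) + (5 + 0*1))² = (5/2 + (5 + 0))² = (5/2 + 5)² = (15/2)² = 225/4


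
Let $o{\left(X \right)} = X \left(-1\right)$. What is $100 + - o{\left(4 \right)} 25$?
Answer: $200$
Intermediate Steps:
$o{\left(X \right)} = - X$
$100 + - o{\left(4 \right)} 25 = 100 + - \left(-1\right) 4 \cdot 25 = 100 + \left(-1\right) \left(-4\right) 25 = 100 + 4 \cdot 25 = 100 + 100 = 200$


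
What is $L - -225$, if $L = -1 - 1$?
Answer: $223$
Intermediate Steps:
$L = -2$
$L - -225 = -2 - -225 = -2 + 225 = 223$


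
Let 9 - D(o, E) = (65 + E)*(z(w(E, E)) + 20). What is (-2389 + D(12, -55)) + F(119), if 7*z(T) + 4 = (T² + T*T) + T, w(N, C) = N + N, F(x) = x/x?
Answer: -258913/7 ≈ -36988.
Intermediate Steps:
F(x) = 1
w(N, C) = 2*N
z(T) = -4/7 + T/7 + 2*T²/7 (z(T) = -4/7 + ((T² + T*T) + T)/7 = -4/7 + ((T² + T²) + T)/7 = -4/7 + (2*T² + T)/7 = -4/7 + (T + 2*T²)/7 = -4/7 + (T/7 + 2*T²/7) = -4/7 + T/7 + 2*T²/7)
D(o, E) = 9 - (65 + E)*(136/7 + 2*E/7 + 8*E²/7) (D(o, E) = 9 - (65 + E)*((-4/7 + (2*E)/7 + 2*(2*E)²/7) + 20) = 9 - (65 + E)*((-4/7 + 2*E/7 + 2*(4*E²)/7) + 20) = 9 - (65 + E)*((-4/7 + 2*E/7 + 8*E²/7) + 20) = 9 - (65 + E)*(136/7 + 2*E/7 + 8*E²/7))
(-2389 + D(12, -55)) + F(119) = (-2389 + (-8777/7 - 38*(-55) - 522/7*(-55)² - 8/7*(-55)³)) + 1 = (-2389 + (-8777/7 + 2090 - 522/7*3025 - 8/7*(-166375))) + 1 = (-2389 + (-8777/7 + 2090 - 1579050/7 + 1331000/7)) + 1 = (-2389 - 242197/7) + 1 = -258920/7 + 1 = -258913/7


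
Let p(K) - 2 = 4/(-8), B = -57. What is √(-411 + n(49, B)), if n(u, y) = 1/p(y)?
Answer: I*√3693/3 ≈ 20.257*I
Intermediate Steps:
p(K) = 3/2 (p(K) = 2 + 4/(-8) = 2 + 4*(-⅛) = 2 - ½ = 3/2)
n(u, y) = ⅔ (n(u, y) = 1/(3/2) = ⅔)
√(-411 + n(49, B)) = √(-411 + ⅔) = √(-1231/3) = I*√3693/3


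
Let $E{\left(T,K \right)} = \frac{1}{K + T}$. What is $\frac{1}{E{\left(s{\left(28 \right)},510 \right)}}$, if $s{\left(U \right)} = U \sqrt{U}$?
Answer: $510 + 56 \sqrt{7} \approx 658.16$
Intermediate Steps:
$s{\left(U \right)} = U^{\frac{3}{2}}$
$\frac{1}{E{\left(s{\left(28 \right)},510 \right)}} = \frac{1}{\frac{1}{510 + 28^{\frac{3}{2}}}} = \frac{1}{\frac{1}{510 + 56 \sqrt{7}}} = 510 + 56 \sqrt{7}$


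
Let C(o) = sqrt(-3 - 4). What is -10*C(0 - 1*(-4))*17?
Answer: -170*I*sqrt(7) ≈ -449.78*I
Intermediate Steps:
C(o) = I*sqrt(7) (C(o) = sqrt(-7) = I*sqrt(7))
-10*C(0 - 1*(-4))*17 = -10*I*sqrt(7)*17 = -170*I*sqrt(7)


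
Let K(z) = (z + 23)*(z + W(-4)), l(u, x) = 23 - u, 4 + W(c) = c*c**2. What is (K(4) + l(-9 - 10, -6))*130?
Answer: -219180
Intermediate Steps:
W(c) = -4 + c**3 (W(c) = -4 + c*c**2 = -4 + c**3)
K(z) = (-68 + z)*(23 + z) (K(z) = (z + 23)*(z + (-4 + (-4)**3)) = (23 + z)*(z + (-4 - 64)) = (23 + z)*(z - 68) = (23 + z)*(-68 + z) = (-68 + z)*(23 + z))
(K(4) + l(-9 - 10, -6))*130 = ((-1564 + 4**2 - 45*4) + (23 - (-9 - 10)))*130 = ((-1564 + 16 - 180) + (23 - 1*(-19)))*130 = (-1728 + (23 + 19))*130 = (-1728 + 42)*130 = -1686*130 = -219180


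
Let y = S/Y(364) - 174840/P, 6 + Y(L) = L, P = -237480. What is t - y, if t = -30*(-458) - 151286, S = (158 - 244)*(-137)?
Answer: -48736351678/354241 ≈ -1.3758e+5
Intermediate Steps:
S = 11782 (S = -86*(-137) = 11782)
Y(L) = -6 + L
t = -137546 (t = 13740 - 151286 = -137546)
y = 11919092/354241 (y = 11782/(-6 + 364) - 174840/(-237480) = 11782/358 - 174840*(-1/237480) = 11782*(1/358) + 1457/1979 = 5891/179 + 1457/1979 = 11919092/354241 ≈ 33.647)
t - y = -137546 - 1*11919092/354241 = -137546 - 11919092/354241 = -48736351678/354241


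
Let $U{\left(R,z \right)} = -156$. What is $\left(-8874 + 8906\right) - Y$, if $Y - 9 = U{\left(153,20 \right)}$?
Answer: $179$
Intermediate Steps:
$Y = -147$ ($Y = 9 - 156 = -147$)
$\left(-8874 + 8906\right) - Y = \left(-8874 + 8906\right) - -147 = 32 + 147 = 179$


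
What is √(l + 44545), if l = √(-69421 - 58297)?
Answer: √(44545 + I*√127718) ≈ 211.06 + 0.8466*I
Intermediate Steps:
l = I*√127718 (l = √(-127718) = I*√127718 ≈ 357.38*I)
√(l + 44545) = √(I*√127718 + 44545) = √(44545 + I*√127718)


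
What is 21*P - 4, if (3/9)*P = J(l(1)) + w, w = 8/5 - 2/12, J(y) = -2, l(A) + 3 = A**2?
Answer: -397/10 ≈ -39.700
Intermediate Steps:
l(A) = -3 + A**2
w = 43/30 (w = 8*(1/5) - 2*1/12 = 8/5 - 1/6 = 43/30 ≈ 1.4333)
P = -17/10 (P = 3*(-2 + 43/30) = 3*(-17/30) = -17/10 ≈ -1.7000)
21*P - 4 = 21*(-17/10) - 4 = -357/10 - 4 = -397/10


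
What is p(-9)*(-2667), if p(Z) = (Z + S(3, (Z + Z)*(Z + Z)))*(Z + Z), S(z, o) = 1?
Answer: -384048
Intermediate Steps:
p(Z) = 2*Z*(1 + Z) (p(Z) = (Z + 1)*(Z + Z) = (1 + Z)*(2*Z) = 2*Z*(1 + Z))
p(-9)*(-2667) = (2*(-9)*(1 - 9))*(-2667) = (2*(-9)*(-8))*(-2667) = 144*(-2667) = -384048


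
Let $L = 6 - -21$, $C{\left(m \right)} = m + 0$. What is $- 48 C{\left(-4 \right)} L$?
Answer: $5184$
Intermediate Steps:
$C{\left(m \right)} = m$
$L = 27$ ($L = 6 + 21 = 27$)
$- 48 C{\left(-4 \right)} L = \left(-48\right) \left(-4\right) 27 = 192 \cdot 27 = 5184$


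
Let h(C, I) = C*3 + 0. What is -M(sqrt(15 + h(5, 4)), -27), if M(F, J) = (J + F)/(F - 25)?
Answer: -129/119 - 2*sqrt(30)/595 ≈ -1.1024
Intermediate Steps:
h(C, I) = 3*C (h(C, I) = 3*C + 0 = 3*C)
M(F, J) = (F + J)/(-25 + F)
-M(sqrt(15 + h(5, 4)), -27) = -(sqrt(15 + 3*5) - 27)/(-25 + sqrt(15 + 3*5)) = -(sqrt(15 + 15) - 27)/(-25 + sqrt(15 + 15)) = -(sqrt(30) - 27)/(-25 + sqrt(30)) = -(-27 + sqrt(30))/(-25 + sqrt(30))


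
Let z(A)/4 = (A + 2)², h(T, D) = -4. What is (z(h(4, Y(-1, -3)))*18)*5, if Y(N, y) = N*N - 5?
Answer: 1440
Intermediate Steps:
Y(N, y) = -5 + N² (Y(N, y) = N² - 5 = -5 + N²)
z(A) = 4*(2 + A)² (z(A) = 4*(A + 2)² = 4*(2 + A)²)
(z(h(4, Y(-1, -3)))*18)*5 = ((4*(2 - 4)²)*18)*5 = ((4*(-2)²)*18)*5 = ((4*4)*18)*5 = (16*18)*5 = 288*5 = 1440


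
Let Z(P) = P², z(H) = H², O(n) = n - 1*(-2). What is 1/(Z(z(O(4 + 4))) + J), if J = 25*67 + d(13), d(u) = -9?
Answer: 1/11666 ≈ 8.5719e-5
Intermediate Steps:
O(n) = 2 + n (O(n) = n + 2 = 2 + n)
J = 1666 (J = 25*67 - 9 = 1675 - 9 = 1666)
1/(Z(z(O(4 + 4))) + J) = 1/(((2 + (4 + 4))²)² + 1666) = 1/(((2 + 8)²)² + 1666) = 1/((10²)² + 1666) = 1/(100² + 1666) = 1/(10000 + 1666) = 1/11666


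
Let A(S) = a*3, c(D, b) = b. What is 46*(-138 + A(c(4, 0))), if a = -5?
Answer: -7038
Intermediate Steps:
A(S) = -15 (A(S) = -5*3 = -15)
46*(-138 + A(c(4, 0))) = 46*(-138 - 15) = 46*(-153) = -7038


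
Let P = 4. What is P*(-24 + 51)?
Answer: 108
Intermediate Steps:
P*(-24 + 51) = 4*(-24 + 51) = 4*27 = 108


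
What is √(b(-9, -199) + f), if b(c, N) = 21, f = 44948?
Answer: √44969 ≈ 212.06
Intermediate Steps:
√(b(-9, -199) + f) = √(21 + 44948) = √44969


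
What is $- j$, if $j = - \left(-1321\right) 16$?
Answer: $-21136$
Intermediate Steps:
$j = 21136$ ($j = \left(-1\right) \left(-21136\right) = 21136$)
$- j = \left(-1\right) 21136 = -21136$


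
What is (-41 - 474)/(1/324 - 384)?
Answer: 33372/24883 ≈ 1.3412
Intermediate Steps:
(-41 - 474)/(1/324 - 384) = -515/(1/324 - 384) = -515/(-124415/324) = -515*(-324/124415) = 33372/24883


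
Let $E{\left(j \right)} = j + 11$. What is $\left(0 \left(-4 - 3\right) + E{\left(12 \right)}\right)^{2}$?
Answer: $529$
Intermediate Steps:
$E{\left(j \right)} = 11 + j$
$\left(0 \left(-4 - 3\right) + E{\left(12 \right)}\right)^{2} = \left(0 \left(-4 - 3\right) + \left(11 + 12\right)\right)^{2} = \left(0 \left(-7\right) + 23\right)^{2} = \left(0 + 23\right)^{2} = 23^{2} = 529$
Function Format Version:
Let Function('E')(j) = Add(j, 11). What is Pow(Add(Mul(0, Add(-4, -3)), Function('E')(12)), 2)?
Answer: 529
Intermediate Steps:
Function('E')(j) = Add(11, j)
Pow(Add(Mul(0, Add(-4, -3)), Function('E')(12)), 2) = Pow(Add(Mul(0, Add(-4, -3)), Add(11, 12)), 2) = Pow(Add(Mul(0, -7), 23), 2) = Pow(Add(0, 23), 2) = Pow(23, 2) = 529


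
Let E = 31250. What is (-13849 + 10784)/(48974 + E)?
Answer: -3065/80224 ≈ -0.038206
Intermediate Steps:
(-13849 + 10784)/(48974 + E) = (-13849 + 10784)/(48974 + 31250) = -3065/80224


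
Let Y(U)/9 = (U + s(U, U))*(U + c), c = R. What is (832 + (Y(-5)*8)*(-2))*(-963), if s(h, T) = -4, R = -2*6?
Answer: 20415600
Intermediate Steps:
R = -12
c = -12
Y(U) = 9*(-12 + U)*(-4 + U) (Y(U) = 9*((U - 4)*(U - 12)) = 9*((-4 + U)*(-12 + U)) = 9*((-12 + U)*(-4 + U)) = 9*(-12 + U)*(-4 + U))
(832 + (Y(-5)*8)*(-2))*(-963) = (832 + ((432 - 144*(-5) + 9*(-5)²)*8)*(-2))*(-963) = (832 + ((432 + 720 + 9*25)*8)*(-2))*(-963) = (832 + ((432 + 720 + 225)*8)*(-2))*(-963) = (832 + (1377*8)*(-2))*(-963) = (832 + 11016*(-2))*(-963) = (832 - 22032)*(-963) = -21200*(-963) = 20415600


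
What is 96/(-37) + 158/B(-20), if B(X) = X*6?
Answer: -8683/2220 ≈ -3.9113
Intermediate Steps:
B(X) = 6*X
96/(-37) + 158/B(-20) = 96/(-37) + 158/((6*(-20))) = 96*(-1/37) + 158/(-120) = -96/37 + 158*(-1/120) = -96/37 - 79/60 = -8683/2220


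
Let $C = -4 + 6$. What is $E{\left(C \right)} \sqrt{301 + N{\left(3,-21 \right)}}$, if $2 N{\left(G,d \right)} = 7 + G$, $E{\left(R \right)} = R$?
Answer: $6 \sqrt{34} \approx 34.986$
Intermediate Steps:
$C = 2$
$N{\left(G,d \right)} = \frac{7}{2} + \frac{G}{2}$ ($N{\left(G,d \right)} = \frac{7 + G}{2} = \frac{7}{2} + \frac{G}{2}$)
$E{\left(C \right)} \sqrt{301 + N{\left(3,-21 \right)}} = 2 \sqrt{301 + \left(\frac{7}{2} + \frac{1}{2} \cdot 3\right)} = 2 \sqrt{301 + \left(\frac{7}{2} + \frac{3}{2}\right)} = 2 \sqrt{301 + 5} = 2 \sqrt{306} = 2 \cdot 3 \sqrt{34} = 6 \sqrt{34}$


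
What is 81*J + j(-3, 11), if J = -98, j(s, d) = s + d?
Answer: -7930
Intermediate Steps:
j(s, d) = d + s
81*J + j(-3, 11) = 81*(-98) + (11 - 3) = -7938 + 8 = -7930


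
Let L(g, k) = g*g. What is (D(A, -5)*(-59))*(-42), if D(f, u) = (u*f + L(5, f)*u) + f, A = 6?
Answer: -369222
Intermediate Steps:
L(g, k) = g²
D(f, u) = f + 25*u + f*u (D(f, u) = (u*f + 5²*u) + f = (f*u + 25*u) + f = (25*u + f*u) + f = f + 25*u + f*u)
(D(A, -5)*(-59))*(-42) = ((6 + 25*(-5) + 6*(-5))*(-59))*(-42) = ((6 - 125 - 30)*(-59))*(-42) = -149*(-59)*(-42) = 8791*(-42) = -369222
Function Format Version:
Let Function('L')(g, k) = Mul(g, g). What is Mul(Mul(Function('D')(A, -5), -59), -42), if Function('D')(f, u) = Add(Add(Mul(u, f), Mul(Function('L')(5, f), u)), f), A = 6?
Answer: -369222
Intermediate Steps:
Function('L')(g, k) = Pow(g, 2)
Function('D')(f, u) = Add(f, Mul(25, u), Mul(f, u)) (Function('D')(f, u) = Add(Add(Mul(u, f), Mul(Pow(5, 2), u)), f) = Add(Add(Mul(f, u), Mul(25, u)), f) = Add(Add(Mul(25, u), Mul(f, u)), f) = Add(f, Mul(25, u), Mul(f, u)))
Mul(Mul(Function('D')(A, -5), -59), -42) = Mul(Mul(Add(6, Mul(25, -5), Mul(6, -5)), -59), -42) = Mul(Mul(Add(6, -125, -30), -59), -42) = Mul(Mul(-149, -59), -42) = Mul(8791, -42) = -369222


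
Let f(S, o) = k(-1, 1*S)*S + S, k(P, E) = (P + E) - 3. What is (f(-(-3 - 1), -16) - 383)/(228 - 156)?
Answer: -379/72 ≈ -5.2639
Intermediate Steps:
k(P, E) = -3 + E + P (k(P, E) = (E + P) - 3 = -3 + E + P)
f(S, o) = S + S*(-4 + S) (f(S, o) = (-3 + 1*S - 1)*S + S = (-3 + S - 1)*S + S = (-4 + S)*S + S = S*(-4 + S) + S = S + S*(-4 + S))
(f(-(-3 - 1), -16) - 383)/(228 - 156) = ((-(-3 - 1))*(-3 - (-3 - 1)) - 383)/(228 - 156) = ((-1*(-4))*(-3 - 1*(-4)) - 383)/72 = (4*(-3 + 4) - 383)*(1/72) = (4*1 - 383)*(1/72) = (4 - 383)*(1/72) = -379*1/72 = -379/72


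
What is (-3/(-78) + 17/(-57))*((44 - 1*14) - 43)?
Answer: 385/114 ≈ 3.3772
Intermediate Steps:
(-3/(-78) + 17/(-57))*((44 - 1*14) - 43) = (-3*(-1/78) + 17*(-1/57))*((44 - 14) - 43) = (1/26 - 17/57)*(30 - 43) = -385/1482*(-13) = 385/114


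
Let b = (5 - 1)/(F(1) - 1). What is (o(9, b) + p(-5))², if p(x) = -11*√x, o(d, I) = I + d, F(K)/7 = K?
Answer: (29 - 33*I*√5)²/9 ≈ -511.56 - 475.54*I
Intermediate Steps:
F(K) = 7*K
b = ⅔ (b = (5 - 1)/(7*1 - 1) = 4/(7 - 1) = 4/6 = 4*(⅙) = ⅔ ≈ 0.66667)
(o(9, b) + p(-5))² = ((⅔ + 9) - 11*I*√5)² = (29/3 - 11*I*√5)²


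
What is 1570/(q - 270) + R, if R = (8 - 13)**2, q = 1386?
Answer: 14735/558 ≈ 26.407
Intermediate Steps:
R = 25 (R = (-5)**2 = 25)
1570/(q - 270) + R = 1570/(1386 - 270) + 25 = 1570/1116 + 25 = (1/1116)*1570 + 25 = 785/558 + 25 = 14735/558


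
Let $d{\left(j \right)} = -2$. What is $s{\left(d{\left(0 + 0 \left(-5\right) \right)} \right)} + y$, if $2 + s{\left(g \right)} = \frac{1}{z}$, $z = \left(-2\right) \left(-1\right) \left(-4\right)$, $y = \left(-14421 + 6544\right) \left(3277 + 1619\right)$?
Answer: $- \frac{308526353}{8} \approx -3.8566 \cdot 10^{7}$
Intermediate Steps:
$y = -38565792$ ($y = \left(-7877\right) 4896 = -38565792$)
$z = -8$ ($z = 2 \left(-4\right) = -8$)
$s{\left(g \right)} = - \frac{17}{8}$ ($s{\left(g \right)} = -2 + \frac{1}{-8} = -2 - \frac{1}{8} = - \frac{17}{8}$)
$s{\left(d{\left(0 + 0 \left(-5\right) \right)} \right)} + y = - \frac{17}{8} - 38565792 = - \frac{308526353}{8}$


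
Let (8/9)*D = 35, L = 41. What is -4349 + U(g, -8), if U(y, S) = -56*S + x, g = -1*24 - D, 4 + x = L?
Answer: -3864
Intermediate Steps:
D = 315/8 (D = (9/8)*35 = 315/8 ≈ 39.375)
x = 37 (x = -4 + 41 = 37)
g = -507/8 (g = -1*24 - 1*315/8 = -24 - 315/8 = -507/8 ≈ -63.375)
U(y, S) = 37 - 56*S (U(y, S) = -56*S + 37 = 37 - 56*S)
-4349 + U(g, -8) = -4349 + (37 - 56*(-8)) = -4349 + (37 + 448) = -4349 + 485 = -3864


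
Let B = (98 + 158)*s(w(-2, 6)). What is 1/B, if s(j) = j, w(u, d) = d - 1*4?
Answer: 1/512 ≈ 0.0019531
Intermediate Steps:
w(u, d) = -4 + d (w(u, d) = d - 4 = -4 + d)
B = 512 (B = (98 + 158)*(-4 + 6) = 256*2 = 512)
1/B = 1/512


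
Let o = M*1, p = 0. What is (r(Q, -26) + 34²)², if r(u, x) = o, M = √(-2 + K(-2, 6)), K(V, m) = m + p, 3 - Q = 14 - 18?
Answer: 1340964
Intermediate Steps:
Q = 7 (Q = 3 - (14 - 18) = 3 - 1*(-4) = 3 + 4 = 7)
K(V, m) = m (K(V, m) = m + 0 = m)
M = 2 (M = √(-2 + 6) = √4 = 2)
o = 2 (o = 2*1 = 2)
r(u, x) = 2
(r(Q, -26) + 34²)² = (2 + 34²)² = (2 + 1156)² = 1158² = 1340964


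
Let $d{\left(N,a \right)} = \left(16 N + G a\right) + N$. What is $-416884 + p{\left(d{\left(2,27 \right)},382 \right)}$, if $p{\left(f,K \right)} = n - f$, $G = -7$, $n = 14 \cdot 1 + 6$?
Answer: $-416709$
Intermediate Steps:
$n = 20$ ($n = 14 + 6 = 20$)
$d{\left(N,a \right)} = - 7 a + 17 N$ ($d{\left(N,a \right)} = \left(16 N - 7 a\right) + N = \left(- 7 a + 16 N\right) + N = - 7 a + 17 N$)
$p{\left(f,K \right)} = 20 - f$
$-416884 + p{\left(d{\left(2,27 \right)},382 \right)} = -416884 - \left(-20 - 189 + 34\right) = -416884 + \left(20 - \left(-189 + 34\right)\right) = -416884 + \left(20 - -155\right) = -416884 + \left(20 + 155\right) = -416884 + 175 = -416709$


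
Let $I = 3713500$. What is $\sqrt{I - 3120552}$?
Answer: $2 \sqrt{148237} \approx 770.03$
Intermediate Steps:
$\sqrt{I - 3120552} = \sqrt{3713500 - 3120552} = \sqrt{592948} = 2 \sqrt{148237}$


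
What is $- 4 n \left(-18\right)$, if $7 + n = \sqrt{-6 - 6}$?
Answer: $-504 + 144 i \sqrt{3} \approx -504.0 + 249.42 i$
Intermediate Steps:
$n = -7 + 2 i \sqrt{3}$ ($n = -7 + \sqrt{-6 - 6} = -7 + \sqrt{-12} = -7 + 2 i \sqrt{3} \approx -7.0 + 3.4641 i$)
$- 4 n \left(-18\right) = - 4 \left(-7 + 2 i \sqrt{3}\right) \left(-18\right) = \left(28 - 8 i \sqrt{3}\right) \left(-18\right) = -504 + 144 i \sqrt{3}$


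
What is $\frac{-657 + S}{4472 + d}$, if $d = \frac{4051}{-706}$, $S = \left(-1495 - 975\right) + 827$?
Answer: $- \frac{1623800}{3153181} \approx -0.51497$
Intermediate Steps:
$S = -1643$ ($S = -2470 + 827 = -1643$)
$d = - \frac{4051}{706}$ ($d = 4051 \left(- \frac{1}{706}\right) = - \frac{4051}{706} \approx -5.738$)
$\frac{-657 + S}{4472 + d} = \frac{-657 - 1643}{4472 - \frac{4051}{706}} = - \frac{2300}{\frac{3153181}{706}} = \left(-2300\right) \frac{706}{3153181} = - \frac{1623800}{3153181}$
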